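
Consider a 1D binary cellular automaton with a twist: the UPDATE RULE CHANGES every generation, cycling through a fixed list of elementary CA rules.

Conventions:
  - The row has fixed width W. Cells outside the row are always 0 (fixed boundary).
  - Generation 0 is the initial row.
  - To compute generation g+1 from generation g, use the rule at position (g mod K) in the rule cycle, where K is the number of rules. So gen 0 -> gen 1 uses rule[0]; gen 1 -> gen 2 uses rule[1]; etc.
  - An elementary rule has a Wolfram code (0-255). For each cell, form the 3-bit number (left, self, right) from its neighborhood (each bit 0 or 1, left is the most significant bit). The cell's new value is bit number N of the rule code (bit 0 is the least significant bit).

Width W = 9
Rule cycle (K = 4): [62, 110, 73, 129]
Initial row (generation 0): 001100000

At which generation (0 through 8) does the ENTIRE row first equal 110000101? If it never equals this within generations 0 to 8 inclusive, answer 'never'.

Gen 0: 001100000
Gen 1 (rule 62): 011010000
Gen 2 (rule 110): 111110000
Gen 3 (rule 73): 100010111
Gen 4 (rule 129): 001000010
Gen 5 (rule 62): 011100111
Gen 6 (rule 110): 110101101
Gen 7 (rule 73): 110001100
Gen 8 (rule 129): 000100001

Answer: never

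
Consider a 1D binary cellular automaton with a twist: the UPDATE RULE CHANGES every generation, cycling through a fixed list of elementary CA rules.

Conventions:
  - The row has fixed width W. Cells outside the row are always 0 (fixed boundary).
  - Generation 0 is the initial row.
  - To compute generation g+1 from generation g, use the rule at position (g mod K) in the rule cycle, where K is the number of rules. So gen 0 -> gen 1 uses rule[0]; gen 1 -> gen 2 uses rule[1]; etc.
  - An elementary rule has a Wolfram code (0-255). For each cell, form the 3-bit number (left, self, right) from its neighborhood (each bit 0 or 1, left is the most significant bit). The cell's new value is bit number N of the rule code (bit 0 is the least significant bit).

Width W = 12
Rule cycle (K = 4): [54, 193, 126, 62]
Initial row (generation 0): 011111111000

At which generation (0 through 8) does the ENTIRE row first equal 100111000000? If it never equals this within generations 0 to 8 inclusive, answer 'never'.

Gen 0: 011111111000
Gen 1 (rule 54): 100000000100
Gen 2 (rule 193): 001111110001
Gen 3 (rule 126): 011000011011
Gen 4 (rule 62): 110100110110
Gen 5 (rule 54): 001111001001
Gen 6 (rule 193): 100111000000
Gen 7 (rule 126): 111101100000
Gen 8 (rule 62): 100011010000

Answer: 6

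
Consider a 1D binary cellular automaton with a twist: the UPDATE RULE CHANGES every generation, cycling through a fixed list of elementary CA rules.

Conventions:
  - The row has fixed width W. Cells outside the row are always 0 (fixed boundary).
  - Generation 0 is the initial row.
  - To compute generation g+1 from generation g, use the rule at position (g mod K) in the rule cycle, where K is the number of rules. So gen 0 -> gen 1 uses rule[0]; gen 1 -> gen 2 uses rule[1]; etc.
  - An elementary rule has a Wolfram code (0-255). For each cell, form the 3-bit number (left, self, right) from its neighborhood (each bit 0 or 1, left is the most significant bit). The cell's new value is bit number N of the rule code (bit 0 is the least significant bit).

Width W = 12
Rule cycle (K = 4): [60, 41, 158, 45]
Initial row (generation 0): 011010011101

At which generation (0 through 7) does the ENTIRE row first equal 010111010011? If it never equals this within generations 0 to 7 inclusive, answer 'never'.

Gen 0: 011010011101
Gen 1 (rule 60): 010111010011
Gen 2 (rule 41): 001100100010
Gen 3 (rule 158): 011011110111
Gen 4 (rule 45): 010110001100
Gen 5 (rule 60): 011101001010
Gen 6 (rule 41): 010010000100
Gen 7 (rule 158): 111111001110

Answer: 1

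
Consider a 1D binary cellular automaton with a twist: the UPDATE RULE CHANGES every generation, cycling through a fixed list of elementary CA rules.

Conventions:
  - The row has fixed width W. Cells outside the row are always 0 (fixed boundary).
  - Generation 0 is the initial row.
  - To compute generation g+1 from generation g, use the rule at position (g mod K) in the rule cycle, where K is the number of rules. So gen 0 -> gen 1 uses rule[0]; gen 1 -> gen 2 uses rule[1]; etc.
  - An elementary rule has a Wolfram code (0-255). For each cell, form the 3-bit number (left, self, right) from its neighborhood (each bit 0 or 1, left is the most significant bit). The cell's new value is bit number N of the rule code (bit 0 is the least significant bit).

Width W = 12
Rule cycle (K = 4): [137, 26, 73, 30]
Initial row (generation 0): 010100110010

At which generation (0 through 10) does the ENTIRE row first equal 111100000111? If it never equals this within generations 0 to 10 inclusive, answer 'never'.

Gen 0: 010100110010
Gen 1 (rule 137): 000000100000
Gen 2 (rule 26): 000001010000
Gen 3 (rule 73): 111100000111
Gen 4 (rule 30): 100010001100
Gen 5 (rule 137): 001000101001
Gen 6 (rule 26): 010101000110
Gen 7 (rule 73): 000000010110
Gen 8 (rule 30): 000000110101
Gen 9 (rule 137): 111110100000
Gen 10 (rule 26): 100000010000

Answer: 3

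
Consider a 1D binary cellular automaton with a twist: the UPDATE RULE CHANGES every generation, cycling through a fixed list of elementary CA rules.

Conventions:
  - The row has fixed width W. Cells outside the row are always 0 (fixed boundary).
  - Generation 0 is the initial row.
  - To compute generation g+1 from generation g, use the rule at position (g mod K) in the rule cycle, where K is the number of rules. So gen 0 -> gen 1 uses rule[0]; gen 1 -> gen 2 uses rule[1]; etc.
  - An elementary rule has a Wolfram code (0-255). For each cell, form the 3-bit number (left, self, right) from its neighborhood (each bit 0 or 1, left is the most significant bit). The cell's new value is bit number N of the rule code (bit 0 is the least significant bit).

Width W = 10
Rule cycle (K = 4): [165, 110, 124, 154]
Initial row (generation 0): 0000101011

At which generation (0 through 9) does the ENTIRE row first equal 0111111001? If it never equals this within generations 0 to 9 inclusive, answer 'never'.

Answer: never

Derivation:
Gen 0: 0000101011
Gen 1 (rule 165): 1110111100
Gen 2 (rule 110): 1011100100
Gen 3 (rule 124): 1110110110
Gen 4 (rule 154): 1100100101
Gen 5 (rule 165): 0000100111
Gen 6 (rule 110): 0001101101
Gen 7 (rule 124): 0001111111
Gen 8 (rule 154): 0011111110
Gen 9 (rule 165): 1001111100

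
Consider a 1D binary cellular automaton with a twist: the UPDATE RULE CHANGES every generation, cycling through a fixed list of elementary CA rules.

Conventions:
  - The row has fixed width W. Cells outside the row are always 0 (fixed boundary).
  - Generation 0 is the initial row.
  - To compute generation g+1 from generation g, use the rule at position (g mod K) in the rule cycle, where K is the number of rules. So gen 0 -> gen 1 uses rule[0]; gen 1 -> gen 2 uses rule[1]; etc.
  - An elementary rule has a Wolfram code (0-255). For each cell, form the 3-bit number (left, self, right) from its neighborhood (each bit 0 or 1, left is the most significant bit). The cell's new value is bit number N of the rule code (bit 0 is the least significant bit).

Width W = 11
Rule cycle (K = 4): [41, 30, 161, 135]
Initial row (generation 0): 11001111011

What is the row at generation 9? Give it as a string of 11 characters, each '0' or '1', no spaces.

Gen 0: 11001111011
Gen 1 (rule 41): 10001000110
Gen 2 (rule 30): 11011101101
Gen 3 (rule 161): 00101010010
Gen 4 (rule 135): 11101010110
Gen 5 (rule 41): 10010101100
Gen 6 (rule 30): 11110101010
Gen 7 (rule 161): 01101010100
Gen 8 (rule 135): 10001010101
Gen 9 (rule 41): 00100101010

Answer: 00100101010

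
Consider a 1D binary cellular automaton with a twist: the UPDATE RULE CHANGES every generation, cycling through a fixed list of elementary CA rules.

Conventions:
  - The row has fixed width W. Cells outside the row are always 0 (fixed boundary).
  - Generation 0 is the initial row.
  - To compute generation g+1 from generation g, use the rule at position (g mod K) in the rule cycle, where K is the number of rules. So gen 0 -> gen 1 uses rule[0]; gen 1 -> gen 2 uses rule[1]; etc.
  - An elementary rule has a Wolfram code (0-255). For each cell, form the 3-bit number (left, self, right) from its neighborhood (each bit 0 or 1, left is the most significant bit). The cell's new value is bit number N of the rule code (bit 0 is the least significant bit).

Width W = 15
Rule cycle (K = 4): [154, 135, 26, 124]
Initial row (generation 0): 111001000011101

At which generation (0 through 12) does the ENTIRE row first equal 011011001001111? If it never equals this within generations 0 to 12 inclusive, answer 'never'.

Gen 0: 111001000011101
Gen 1 (rule 154): 110110100111000
Gen 2 (rule 135): 000000101010011
Gen 3 (rule 26): 000001000001110
Gen 4 (rule 124): 000001100001011
Gen 5 (rule 154): 000011010010010
Gen 6 (rule 135): 111100010110110
Gen 7 (rule 26): 100010100100101
Gen 8 (rule 124): 110011110110111
Gen 9 (rule 154): 101111100100110
Gen 10 (rule 135): 100111001101000
Gen 11 (rule 26): 011100111000100
Gen 12 (rule 124): 010110101100110

Answer: never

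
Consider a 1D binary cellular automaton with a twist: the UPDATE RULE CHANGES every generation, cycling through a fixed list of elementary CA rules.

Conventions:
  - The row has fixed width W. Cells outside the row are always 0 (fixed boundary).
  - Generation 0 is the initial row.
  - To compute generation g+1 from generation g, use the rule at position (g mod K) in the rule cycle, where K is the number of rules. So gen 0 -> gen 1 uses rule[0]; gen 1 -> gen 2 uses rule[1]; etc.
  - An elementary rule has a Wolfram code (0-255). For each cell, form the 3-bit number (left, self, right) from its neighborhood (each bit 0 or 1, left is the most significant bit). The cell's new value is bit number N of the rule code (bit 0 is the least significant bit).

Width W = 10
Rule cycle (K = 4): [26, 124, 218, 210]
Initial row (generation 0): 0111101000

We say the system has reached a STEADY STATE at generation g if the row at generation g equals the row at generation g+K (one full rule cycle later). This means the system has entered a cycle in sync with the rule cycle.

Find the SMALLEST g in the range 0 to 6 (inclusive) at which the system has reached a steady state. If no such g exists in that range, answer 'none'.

Gen 0: 0111101000
Gen 1 (rule 26): 1100000100
Gen 2 (rule 124): 1110000110
Gen 3 (rule 218): 1111001111
Gen 4 (rule 210): 0111110111
Gen 5 (rule 26): 1100000100
Gen 6 (rule 124): 1110000110
Gen 7 (rule 218): 1111001111
Gen 8 (rule 210): 0111110111
Gen 9 (rule 26): 1100000100
Gen 10 (rule 124): 1110000110

Answer: 1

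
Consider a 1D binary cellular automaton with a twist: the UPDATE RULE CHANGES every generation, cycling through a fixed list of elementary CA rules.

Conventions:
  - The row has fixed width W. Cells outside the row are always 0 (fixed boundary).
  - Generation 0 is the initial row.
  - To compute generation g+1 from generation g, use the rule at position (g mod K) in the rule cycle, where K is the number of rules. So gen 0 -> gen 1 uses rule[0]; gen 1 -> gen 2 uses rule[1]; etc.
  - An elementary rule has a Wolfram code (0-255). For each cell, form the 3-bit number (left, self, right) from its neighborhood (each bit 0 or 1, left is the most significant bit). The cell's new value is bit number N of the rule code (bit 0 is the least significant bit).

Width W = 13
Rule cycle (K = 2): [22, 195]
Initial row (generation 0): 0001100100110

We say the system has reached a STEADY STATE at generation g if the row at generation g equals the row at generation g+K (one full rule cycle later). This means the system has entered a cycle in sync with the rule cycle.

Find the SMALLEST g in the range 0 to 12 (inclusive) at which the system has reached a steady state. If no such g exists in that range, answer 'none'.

Gen 0: 0001100100110
Gen 1 (rule 22): 0010011111001
Gen 2 (rule 195): 1100101111010
Gen 3 (rule 22): 0011100000011
Gen 4 (rule 195): 1101101111101
Gen 5 (rule 22): 0000000000001
Gen 6 (rule 195): 1111111111110
Gen 7 (rule 22): 0000000000001
Gen 8 (rule 195): 1111111111110
Gen 9 (rule 22): 0000000000001
Gen 10 (rule 195): 1111111111110
Gen 11 (rule 22): 0000000000001
Gen 12 (rule 195): 1111111111110
Gen 13 (rule 22): 0000000000001
Gen 14 (rule 195): 1111111111110

Answer: 5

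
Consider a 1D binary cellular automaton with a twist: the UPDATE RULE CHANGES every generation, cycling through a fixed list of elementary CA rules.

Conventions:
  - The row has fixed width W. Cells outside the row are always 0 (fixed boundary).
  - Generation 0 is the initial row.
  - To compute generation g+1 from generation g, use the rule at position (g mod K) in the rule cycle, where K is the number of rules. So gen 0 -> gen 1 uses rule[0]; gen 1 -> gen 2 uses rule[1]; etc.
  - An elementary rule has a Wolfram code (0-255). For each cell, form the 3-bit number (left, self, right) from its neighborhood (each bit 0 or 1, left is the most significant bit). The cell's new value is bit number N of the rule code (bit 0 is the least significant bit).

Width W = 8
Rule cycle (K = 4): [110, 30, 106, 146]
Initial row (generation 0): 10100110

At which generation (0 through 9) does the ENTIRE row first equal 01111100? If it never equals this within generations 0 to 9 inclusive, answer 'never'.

Answer: never

Derivation:
Gen 0: 10100110
Gen 1 (rule 110): 11101110
Gen 2 (rule 30): 10001001
Gen 3 (rule 106): 00010010
Gen 4 (rule 146): 00101101
Gen 5 (rule 110): 01111111
Gen 6 (rule 30): 11000000
Gen 7 (rule 106): 11000000
Gen 8 (rule 146): 00100000
Gen 9 (rule 110): 01100000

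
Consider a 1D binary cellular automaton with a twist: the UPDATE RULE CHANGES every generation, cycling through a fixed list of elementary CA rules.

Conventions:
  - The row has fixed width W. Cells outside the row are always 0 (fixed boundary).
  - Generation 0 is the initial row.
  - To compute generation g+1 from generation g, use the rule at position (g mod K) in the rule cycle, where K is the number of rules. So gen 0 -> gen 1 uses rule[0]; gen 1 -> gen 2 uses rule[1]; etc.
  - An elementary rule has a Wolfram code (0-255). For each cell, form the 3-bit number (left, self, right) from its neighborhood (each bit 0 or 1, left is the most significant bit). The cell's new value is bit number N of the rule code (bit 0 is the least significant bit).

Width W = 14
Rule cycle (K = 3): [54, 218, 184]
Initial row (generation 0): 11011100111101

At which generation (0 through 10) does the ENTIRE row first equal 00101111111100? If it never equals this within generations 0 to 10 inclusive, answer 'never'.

Answer: never

Derivation:
Gen 0: 11011100111101
Gen 1 (rule 54): 00100011000011
Gen 2 (rule 218): 01010111100111
Gen 3 (rule 184): 00101111010110
Gen 4 (rule 54): 01110000111001
Gen 5 (rule 218): 11111001111110
Gen 6 (rule 184): 11110101111101
Gen 7 (rule 54): 00001110000011
Gen 8 (rule 218): 00011111000111
Gen 9 (rule 184): 00011110100110
Gen 10 (rule 54): 00100001111001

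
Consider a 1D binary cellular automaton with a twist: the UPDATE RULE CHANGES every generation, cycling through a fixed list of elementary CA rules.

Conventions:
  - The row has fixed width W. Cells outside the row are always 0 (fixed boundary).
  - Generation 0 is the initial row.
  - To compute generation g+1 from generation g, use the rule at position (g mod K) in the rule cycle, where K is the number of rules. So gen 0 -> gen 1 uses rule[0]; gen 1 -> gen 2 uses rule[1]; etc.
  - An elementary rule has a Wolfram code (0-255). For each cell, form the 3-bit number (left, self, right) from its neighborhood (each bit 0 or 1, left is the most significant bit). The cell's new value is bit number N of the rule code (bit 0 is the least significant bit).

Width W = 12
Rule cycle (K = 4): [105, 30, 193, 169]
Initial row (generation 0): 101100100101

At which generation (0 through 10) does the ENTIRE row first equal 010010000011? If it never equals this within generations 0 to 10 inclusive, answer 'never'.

Gen 0: 101100100101
Gen 1 (rule 105): 011100000010
Gen 2 (rule 30): 110010000111
Gen 3 (rule 193): 010000110011
Gen 4 (rule 169): 000110100010
Gen 5 (rule 105): 110111001000
Gen 6 (rule 30): 100100111100
Gen 7 (rule 193): 000000011101
Gen 8 (rule 169): 111111011010
Gen 9 (rule 105): 100001111100
Gen 10 (rule 30): 110011000010

Answer: never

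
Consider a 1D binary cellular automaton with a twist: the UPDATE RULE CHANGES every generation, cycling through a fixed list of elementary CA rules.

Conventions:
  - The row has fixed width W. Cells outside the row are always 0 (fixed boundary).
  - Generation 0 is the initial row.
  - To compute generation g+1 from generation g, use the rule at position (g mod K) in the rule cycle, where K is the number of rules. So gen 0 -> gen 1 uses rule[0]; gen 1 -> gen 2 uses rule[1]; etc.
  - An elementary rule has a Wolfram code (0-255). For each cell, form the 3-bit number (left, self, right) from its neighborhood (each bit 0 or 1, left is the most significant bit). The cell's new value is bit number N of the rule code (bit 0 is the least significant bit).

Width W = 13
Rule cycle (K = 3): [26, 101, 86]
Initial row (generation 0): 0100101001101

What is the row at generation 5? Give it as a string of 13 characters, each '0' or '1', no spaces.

Answer: 1011010011010

Derivation:
Gen 0: 0100101001101
Gen 1 (rule 26): 1011000111000
Gen 2 (rule 101): 1101010001011
Gen 3 (rule 86): 0101011011001
Gen 4 (rule 26): 1000010010110
Gen 5 (rule 101): 1011010011010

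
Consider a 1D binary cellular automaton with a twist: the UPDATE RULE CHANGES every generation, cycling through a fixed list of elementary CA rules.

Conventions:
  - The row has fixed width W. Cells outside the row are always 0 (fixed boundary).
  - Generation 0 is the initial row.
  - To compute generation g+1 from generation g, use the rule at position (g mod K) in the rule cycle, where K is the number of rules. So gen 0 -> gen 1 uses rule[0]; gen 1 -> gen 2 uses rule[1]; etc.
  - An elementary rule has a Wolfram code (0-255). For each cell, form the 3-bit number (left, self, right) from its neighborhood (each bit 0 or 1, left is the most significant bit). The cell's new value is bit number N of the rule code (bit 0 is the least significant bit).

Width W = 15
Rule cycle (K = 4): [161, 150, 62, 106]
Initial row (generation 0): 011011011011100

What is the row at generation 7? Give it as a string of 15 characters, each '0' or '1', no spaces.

Gen 0: 011011011011100
Gen 1 (rule 161): 000100100101001
Gen 2 (rule 150): 001111111101111
Gen 3 (rule 62): 011000000011000
Gen 4 (rule 106): 111000000111000
Gen 5 (rule 161): 010011110010011
Gen 6 (rule 150): 111101101111100
Gen 7 (rule 62): 100011011000010

Answer: 100011011000010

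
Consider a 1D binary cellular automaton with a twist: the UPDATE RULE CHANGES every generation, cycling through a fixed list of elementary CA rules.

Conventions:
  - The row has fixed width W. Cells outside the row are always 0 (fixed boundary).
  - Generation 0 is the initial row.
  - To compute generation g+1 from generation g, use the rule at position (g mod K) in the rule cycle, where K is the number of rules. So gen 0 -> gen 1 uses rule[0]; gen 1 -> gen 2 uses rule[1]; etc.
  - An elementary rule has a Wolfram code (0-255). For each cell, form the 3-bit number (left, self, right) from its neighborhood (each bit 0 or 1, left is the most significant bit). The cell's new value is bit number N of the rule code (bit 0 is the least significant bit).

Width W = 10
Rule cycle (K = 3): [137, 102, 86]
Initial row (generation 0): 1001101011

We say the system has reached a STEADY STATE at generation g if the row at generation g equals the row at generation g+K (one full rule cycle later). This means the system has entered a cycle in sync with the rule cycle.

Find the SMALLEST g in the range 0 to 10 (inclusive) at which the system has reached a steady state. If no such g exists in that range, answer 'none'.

Answer: 1

Derivation:
Gen 0: 1001101011
Gen 1 (rule 137): 0001000010
Gen 2 (rule 102): 0011000110
Gen 3 (rule 86): 0101101011
Gen 4 (rule 137): 0001000010
Gen 5 (rule 102): 0011000110
Gen 6 (rule 86): 0101101011
Gen 7 (rule 137): 0001000010
Gen 8 (rule 102): 0011000110
Gen 9 (rule 86): 0101101011
Gen 10 (rule 137): 0001000010
Gen 11 (rule 102): 0011000110
Gen 12 (rule 86): 0101101011
Gen 13 (rule 137): 0001000010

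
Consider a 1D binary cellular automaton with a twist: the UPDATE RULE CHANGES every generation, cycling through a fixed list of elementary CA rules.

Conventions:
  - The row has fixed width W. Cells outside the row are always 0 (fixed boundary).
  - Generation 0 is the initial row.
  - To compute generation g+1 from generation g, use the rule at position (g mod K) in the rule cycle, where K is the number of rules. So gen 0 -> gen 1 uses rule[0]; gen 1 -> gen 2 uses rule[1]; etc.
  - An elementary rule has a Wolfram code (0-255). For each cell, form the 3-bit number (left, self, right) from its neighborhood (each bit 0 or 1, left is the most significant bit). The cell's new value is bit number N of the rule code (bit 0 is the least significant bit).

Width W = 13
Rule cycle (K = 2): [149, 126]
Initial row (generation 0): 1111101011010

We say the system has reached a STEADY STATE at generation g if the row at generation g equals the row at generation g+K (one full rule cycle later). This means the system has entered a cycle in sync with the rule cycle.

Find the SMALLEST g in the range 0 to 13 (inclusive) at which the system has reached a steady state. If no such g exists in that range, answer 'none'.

Gen 0: 1111101011010
Gen 1 (rule 149): 0111001000011
Gen 2 (rule 126): 1101111100111
Gen 3 (rule 149): 0000111010010
Gen 4 (rule 126): 0001101111111
Gen 5 (rule 149): 1100000111110
Gen 6 (rule 126): 1110001100011
Gen 7 (rule 149): 0101100011000
Gen 8 (rule 126): 1111110111100
Gen 9 (rule 149): 0111100011011
Gen 10 (rule 126): 1100110111111
Gen 11 (rule 149): 0010000011110
Gen 12 (rule 126): 0111000110011
Gen 13 (rule 149): 0010110001000
Gen 14 (rule 126): 0111111011100
Gen 15 (rule 149): 0011110001011

Answer: none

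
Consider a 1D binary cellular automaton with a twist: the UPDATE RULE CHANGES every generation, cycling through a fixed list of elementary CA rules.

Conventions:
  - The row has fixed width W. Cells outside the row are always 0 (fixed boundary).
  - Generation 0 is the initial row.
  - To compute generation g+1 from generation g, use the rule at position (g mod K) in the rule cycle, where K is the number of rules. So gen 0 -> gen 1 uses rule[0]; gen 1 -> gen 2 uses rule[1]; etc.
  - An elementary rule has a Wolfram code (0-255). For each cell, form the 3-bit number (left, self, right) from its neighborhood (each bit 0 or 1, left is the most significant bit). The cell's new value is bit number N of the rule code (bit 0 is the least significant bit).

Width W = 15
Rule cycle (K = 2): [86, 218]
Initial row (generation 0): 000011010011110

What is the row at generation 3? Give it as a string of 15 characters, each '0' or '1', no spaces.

Answer: 011100100010001

Derivation:
Gen 0: 000011010011110
Gen 1 (rule 86): 000101011100011
Gen 2 (rule 218): 001000011110111
Gen 3 (rule 86): 011100100010001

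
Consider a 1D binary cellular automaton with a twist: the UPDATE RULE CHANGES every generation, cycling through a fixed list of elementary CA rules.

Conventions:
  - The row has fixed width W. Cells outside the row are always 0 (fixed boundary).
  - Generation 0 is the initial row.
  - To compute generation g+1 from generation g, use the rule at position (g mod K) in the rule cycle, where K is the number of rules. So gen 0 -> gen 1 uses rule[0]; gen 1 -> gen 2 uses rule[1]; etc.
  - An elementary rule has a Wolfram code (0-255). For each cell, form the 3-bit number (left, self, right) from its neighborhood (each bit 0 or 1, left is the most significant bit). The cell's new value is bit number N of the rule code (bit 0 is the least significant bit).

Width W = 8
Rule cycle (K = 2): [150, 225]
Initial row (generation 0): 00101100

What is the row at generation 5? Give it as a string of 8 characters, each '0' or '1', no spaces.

Gen 0: 00101100
Gen 1 (rule 150): 01100010
Gen 2 (rule 225): 00101000
Gen 3 (rule 150): 01101100
Gen 4 (rule 225): 00110101
Gen 5 (rule 150): 01000101

Answer: 01000101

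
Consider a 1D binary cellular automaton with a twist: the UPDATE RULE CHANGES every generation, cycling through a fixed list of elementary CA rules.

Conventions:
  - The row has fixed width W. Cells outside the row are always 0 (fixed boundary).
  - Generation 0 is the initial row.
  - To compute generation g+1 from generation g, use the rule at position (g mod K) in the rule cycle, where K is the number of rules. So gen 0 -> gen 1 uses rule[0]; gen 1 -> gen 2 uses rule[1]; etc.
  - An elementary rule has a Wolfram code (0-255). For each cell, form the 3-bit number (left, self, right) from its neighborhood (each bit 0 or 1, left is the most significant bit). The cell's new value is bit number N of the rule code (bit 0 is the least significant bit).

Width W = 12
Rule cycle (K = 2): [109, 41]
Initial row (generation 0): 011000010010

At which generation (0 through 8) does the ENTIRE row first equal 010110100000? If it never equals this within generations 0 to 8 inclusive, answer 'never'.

Answer: 2

Derivation:
Gen 0: 011000010010
Gen 1 (rule 109): 011011010010
Gen 2 (rule 41): 010110100000
Gen 3 (rule 109): 011111101111
Gen 4 (rule 41): 010000011000
Gen 5 (rule 109): 010111011011
Gen 6 (rule 41): 001100110110
Gen 7 (rule 109): 101100111110
Gen 8 (rule 41): 011000100000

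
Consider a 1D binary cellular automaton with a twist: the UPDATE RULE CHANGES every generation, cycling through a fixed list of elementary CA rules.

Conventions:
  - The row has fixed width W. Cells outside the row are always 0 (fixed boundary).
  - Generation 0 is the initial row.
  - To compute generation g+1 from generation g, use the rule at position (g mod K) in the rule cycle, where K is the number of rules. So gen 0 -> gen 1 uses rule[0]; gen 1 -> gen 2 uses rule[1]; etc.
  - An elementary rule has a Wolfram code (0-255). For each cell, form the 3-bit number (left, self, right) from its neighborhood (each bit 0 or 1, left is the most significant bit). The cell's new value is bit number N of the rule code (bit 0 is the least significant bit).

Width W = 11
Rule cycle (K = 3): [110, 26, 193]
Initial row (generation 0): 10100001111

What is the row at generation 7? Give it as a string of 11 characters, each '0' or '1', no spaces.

Gen 0: 10100001111
Gen 1 (rule 110): 11100011001
Gen 2 (rule 26): 10010110110
Gen 3 (rule 193): 00000010010
Gen 4 (rule 110): 00000110110
Gen 5 (rule 26): 00001100101
Gen 6 (rule 193): 11100100000
Gen 7 (rule 110): 10101100000

Answer: 10101100000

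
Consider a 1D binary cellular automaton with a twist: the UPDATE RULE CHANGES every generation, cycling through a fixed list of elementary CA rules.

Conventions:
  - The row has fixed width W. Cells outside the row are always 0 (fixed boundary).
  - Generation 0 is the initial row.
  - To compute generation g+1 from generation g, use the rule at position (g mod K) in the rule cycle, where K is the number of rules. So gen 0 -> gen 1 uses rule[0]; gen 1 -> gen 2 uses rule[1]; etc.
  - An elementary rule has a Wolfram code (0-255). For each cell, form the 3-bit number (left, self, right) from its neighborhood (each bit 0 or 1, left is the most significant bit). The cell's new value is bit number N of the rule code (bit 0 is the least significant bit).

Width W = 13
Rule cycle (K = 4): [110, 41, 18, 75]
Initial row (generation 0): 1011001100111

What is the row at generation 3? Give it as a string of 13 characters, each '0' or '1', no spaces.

Answer: 0101001100001

Derivation:
Gen 0: 1011001100111
Gen 1 (rule 110): 1111011101101
Gen 2 (rule 41): 1000110011010
Gen 3 (rule 18): 0101001100001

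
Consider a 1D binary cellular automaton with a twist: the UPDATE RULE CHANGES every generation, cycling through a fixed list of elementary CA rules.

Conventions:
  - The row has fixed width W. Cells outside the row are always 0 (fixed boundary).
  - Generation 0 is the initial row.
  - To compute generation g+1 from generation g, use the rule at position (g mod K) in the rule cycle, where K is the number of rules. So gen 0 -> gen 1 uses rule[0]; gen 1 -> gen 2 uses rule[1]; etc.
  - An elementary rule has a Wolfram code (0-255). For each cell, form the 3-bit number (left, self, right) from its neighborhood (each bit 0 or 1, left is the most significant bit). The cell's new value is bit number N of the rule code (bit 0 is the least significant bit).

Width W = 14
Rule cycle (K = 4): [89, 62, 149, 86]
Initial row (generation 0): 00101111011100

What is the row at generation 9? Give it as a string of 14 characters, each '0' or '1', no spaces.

Gen 0: 00101111011100
Gen 1 (rule 89): 10001001010111
Gen 2 (rule 62): 11011111111100
Gen 3 (rule 149): 00001111111011
Gen 4 (rule 86): 00010000001001
Gen 5 (rule 89): 11001111100100
Gen 6 (rule 62): 10111000011110
Gen 7 (rule 149): 10010111001101
Gen 8 (rule 86): 11110001110101
Gen 9 (rule 89): 10011101010000

Answer: 10011101010000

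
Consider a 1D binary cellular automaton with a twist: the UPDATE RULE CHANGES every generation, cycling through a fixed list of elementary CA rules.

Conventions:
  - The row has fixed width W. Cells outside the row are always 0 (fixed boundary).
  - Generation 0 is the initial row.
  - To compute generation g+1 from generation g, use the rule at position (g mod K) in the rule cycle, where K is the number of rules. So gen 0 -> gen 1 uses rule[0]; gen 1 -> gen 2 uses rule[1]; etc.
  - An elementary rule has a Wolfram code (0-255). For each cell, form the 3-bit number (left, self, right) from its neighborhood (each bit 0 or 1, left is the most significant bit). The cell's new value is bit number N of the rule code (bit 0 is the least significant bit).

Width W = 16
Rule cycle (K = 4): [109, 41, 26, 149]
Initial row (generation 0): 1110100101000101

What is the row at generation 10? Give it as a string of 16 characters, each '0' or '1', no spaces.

Answer: 1000000000000100

Derivation:
Gen 0: 1110100101000101
Gen 1 (rule 109): 1011100111010111
Gen 2 (rule 41): 0110000100101100
Gen 3 (rule 26): 1101001011001010
Gen 4 (rule 149): 0001101000101011
Gen 5 (rule 109): 1101111010111111
Gen 6 (rule 41): 1011000101100000
Gen 7 (rule 26): 0010101001010000
Gen 8 (rule 149): 1010101101011111
Gen 9 (rule 109): 1111111111110001
Gen 10 (rule 41): 1000000000000100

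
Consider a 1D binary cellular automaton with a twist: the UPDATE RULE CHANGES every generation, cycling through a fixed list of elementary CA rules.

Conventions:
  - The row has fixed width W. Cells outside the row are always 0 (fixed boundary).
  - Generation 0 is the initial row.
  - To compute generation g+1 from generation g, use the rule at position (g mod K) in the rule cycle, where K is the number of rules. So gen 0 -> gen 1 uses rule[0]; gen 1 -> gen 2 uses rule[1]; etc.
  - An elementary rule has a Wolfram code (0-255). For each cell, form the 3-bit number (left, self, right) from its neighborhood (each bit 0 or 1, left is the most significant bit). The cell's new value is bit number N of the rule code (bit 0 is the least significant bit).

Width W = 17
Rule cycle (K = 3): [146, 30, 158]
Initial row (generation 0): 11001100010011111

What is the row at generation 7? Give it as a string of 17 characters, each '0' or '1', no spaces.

Answer: 00110011000001100

Derivation:
Gen 0: 11001100010011111
Gen 1 (rule 146): 00110010101101110
Gen 2 (rule 30): 01101110101001001
Gen 3 (rule 158): 11001100101111111
Gen 4 (rule 146): 00110011000111110
Gen 5 (rule 30): 01101110101100001
Gen 6 (rule 158): 11001100101010011
Gen 7 (rule 146): 00110011000001100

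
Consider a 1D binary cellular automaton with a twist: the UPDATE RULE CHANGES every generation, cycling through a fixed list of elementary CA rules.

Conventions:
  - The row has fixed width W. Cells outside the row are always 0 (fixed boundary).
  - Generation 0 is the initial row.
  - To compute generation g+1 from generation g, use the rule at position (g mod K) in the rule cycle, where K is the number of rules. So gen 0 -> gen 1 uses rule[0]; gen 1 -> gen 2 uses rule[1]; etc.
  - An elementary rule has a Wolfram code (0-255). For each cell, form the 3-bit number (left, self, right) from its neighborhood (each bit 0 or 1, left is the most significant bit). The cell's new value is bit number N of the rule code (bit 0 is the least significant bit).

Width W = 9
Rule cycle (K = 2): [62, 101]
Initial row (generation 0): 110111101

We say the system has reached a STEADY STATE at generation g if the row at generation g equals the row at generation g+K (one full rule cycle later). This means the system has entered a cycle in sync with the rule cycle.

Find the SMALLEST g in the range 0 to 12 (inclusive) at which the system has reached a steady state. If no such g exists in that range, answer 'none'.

Answer: 9

Derivation:
Gen 0: 110111101
Gen 1 (rule 62): 101100011
Gen 2 (rule 101): 110101001
Gen 3 (rule 62): 101111111
Gen 4 (rule 101): 110000001
Gen 5 (rule 62): 101000011
Gen 6 (rule 101): 111011001
Gen 7 (rule 62): 100110111
Gen 8 (rule 101): 100011001
Gen 9 (rule 62): 110110111
Gen 10 (rule 101): 011011001
Gen 11 (rule 62): 110110111
Gen 12 (rule 101): 011011001
Gen 13 (rule 62): 110110111
Gen 14 (rule 101): 011011001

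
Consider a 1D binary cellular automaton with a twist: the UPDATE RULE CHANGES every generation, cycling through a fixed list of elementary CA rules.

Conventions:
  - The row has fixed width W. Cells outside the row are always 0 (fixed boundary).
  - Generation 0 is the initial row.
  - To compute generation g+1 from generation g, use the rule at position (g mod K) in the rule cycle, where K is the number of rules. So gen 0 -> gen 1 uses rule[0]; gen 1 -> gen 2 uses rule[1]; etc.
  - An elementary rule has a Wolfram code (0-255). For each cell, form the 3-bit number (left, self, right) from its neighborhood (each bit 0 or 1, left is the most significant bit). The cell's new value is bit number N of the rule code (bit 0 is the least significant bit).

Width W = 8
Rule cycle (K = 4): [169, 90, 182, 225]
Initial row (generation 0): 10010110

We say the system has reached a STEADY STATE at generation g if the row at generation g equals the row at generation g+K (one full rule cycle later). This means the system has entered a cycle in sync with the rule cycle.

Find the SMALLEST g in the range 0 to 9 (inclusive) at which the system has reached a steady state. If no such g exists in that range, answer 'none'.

Answer: 0

Derivation:
Gen 0: 10010110
Gen 1 (rule 169): 00001100
Gen 2 (rule 90): 00011110
Gen 3 (rule 182): 00101101
Gen 4 (rule 225): 10010110
Gen 5 (rule 169): 00001100
Gen 6 (rule 90): 00011110
Gen 7 (rule 182): 00101101
Gen 8 (rule 225): 10010110
Gen 9 (rule 169): 00001100
Gen 10 (rule 90): 00011110
Gen 11 (rule 182): 00101101
Gen 12 (rule 225): 10010110
Gen 13 (rule 169): 00001100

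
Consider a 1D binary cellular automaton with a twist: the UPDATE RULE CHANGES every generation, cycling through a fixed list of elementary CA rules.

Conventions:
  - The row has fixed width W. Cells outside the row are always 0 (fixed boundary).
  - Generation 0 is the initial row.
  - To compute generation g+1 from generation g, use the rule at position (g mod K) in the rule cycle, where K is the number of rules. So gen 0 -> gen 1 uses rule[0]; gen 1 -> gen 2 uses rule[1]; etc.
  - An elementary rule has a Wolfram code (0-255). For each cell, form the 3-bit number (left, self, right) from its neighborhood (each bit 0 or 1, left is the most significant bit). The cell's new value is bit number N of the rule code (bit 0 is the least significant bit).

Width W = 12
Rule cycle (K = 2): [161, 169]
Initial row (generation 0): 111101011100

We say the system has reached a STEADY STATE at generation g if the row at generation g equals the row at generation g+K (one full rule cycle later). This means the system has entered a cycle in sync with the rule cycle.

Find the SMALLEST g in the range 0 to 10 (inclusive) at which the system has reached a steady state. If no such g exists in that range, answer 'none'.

Gen 0: 111101011100
Gen 1 (rule 161): 011010101001
Gen 2 (rule 169): 010101010000
Gen 3 (rule 161): 001010100111
Gen 4 (rule 169): 100101000110
Gen 5 (rule 161): 000010010000
Gen 6 (rule 169): 111000000111
Gen 7 (rule 161): 010011110010
Gen 8 (rule 169): 000011100000
Gen 9 (rule 161): 111001001111
Gen 10 (rule 169): 110000001110
Gen 11 (rule 161): 000111100100
Gen 12 (rule 169): 110111000001

Answer: none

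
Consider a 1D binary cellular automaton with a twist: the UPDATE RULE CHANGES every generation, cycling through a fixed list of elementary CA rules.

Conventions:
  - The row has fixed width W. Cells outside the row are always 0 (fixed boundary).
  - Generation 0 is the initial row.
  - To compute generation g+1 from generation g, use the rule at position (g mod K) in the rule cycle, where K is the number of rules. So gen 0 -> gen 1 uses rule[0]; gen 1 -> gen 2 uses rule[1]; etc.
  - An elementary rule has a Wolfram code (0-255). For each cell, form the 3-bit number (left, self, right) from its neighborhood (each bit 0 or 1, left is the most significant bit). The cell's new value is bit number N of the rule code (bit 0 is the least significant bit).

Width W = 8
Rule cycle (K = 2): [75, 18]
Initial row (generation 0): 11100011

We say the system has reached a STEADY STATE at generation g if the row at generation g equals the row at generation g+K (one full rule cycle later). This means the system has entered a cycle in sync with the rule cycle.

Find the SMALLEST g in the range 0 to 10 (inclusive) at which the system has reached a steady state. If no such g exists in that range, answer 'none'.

Gen 0: 11100011
Gen 1 (rule 75): 10101111
Gen 2 (rule 18): 00000000
Gen 3 (rule 75): 11111111
Gen 4 (rule 18): 00000000
Gen 5 (rule 75): 11111111
Gen 6 (rule 18): 00000000
Gen 7 (rule 75): 11111111
Gen 8 (rule 18): 00000000
Gen 9 (rule 75): 11111111
Gen 10 (rule 18): 00000000
Gen 11 (rule 75): 11111111
Gen 12 (rule 18): 00000000

Answer: 2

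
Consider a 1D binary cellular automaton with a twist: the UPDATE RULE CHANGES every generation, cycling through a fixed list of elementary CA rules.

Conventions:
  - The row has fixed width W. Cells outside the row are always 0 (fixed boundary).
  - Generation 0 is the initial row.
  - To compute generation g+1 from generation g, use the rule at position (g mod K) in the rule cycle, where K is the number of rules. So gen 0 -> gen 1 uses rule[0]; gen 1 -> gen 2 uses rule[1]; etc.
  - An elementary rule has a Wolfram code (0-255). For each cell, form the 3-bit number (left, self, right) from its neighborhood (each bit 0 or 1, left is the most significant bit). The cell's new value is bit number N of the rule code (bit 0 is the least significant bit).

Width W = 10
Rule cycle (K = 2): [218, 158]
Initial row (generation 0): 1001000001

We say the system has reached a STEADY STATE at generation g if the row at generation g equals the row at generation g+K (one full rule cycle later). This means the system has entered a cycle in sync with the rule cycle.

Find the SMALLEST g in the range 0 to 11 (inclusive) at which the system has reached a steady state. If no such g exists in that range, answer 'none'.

Answer: 5

Derivation:
Gen 0: 1001000001
Gen 1 (rule 218): 0110100010
Gen 2 (rule 158): 1100110111
Gen 3 (rule 218): 1111110111
Gen 4 (rule 158): 1111100110
Gen 5 (rule 218): 1111111111
Gen 6 (rule 158): 1111111110
Gen 7 (rule 218): 1111111111
Gen 8 (rule 158): 1111111110
Gen 9 (rule 218): 1111111111
Gen 10 (rule 158): 1111111110
Gen 11 (rule 218): 1111111111
Gen 12 (rule 158): 1111111110
Gen 13 (rule 218): 1111111111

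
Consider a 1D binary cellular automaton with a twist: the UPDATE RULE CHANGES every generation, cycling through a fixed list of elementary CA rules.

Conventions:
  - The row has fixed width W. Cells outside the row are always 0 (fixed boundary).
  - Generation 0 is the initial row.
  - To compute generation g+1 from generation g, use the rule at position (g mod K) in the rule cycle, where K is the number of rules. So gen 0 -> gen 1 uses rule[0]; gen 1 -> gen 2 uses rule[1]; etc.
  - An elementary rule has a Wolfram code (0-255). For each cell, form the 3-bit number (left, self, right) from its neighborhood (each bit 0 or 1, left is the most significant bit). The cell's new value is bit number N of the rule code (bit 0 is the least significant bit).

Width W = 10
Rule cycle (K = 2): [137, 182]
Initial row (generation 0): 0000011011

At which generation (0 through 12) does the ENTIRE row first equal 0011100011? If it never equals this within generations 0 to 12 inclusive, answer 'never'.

Gen 0: 0000011011
Gen 1 (rule 137): 1111010010
Gen 2 (rule 182): 0110111111
Gen 3 (rule 137): 0100111110
Gen 4 (rule 182): 1111011101
Gen 5 (rule 137): 1110011000
Gen 6 (rule 182): 0101100100
Gen 7 (rule 137): 0001000001
Gen 8 (rule 182): 0011100011
Gen 9 (rule 137): 1011001010
Gen 10 (rule 182): 1100111111
Gen 11 (rule 137): 1000111110
Gen 12 (rule 182): 1101011101

Answer: 8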